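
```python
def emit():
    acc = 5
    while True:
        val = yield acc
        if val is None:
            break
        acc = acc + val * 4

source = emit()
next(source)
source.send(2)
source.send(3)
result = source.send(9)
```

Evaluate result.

Step 1: next() -> yield acc=5.
Step 2: send(2) -> val=2, acc = 5 + 2*4 = 13, yield 13.
Step 3: send(3) -> val=3, acc = 13 + 3*4 = 25, yield 25.
Step 4: send(9) -> val=9, acc = 25 + 9*4 = 61, yield 61.
Therefore result = 61.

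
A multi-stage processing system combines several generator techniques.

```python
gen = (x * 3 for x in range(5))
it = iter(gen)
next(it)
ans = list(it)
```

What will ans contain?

Step 1: Generator produces [0, 3, 6, 9, 12].
Step 2: next(it) consumes first element (0).
Step 3: list(it) collects remaining: [3, 6, 9, 12].
Therefore ans = [3, 6, 9, 12].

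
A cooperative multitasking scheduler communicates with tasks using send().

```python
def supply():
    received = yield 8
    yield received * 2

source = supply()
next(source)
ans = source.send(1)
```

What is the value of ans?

Step 1: next(source) advances to first yield, producing 8.
Step 2: send(1) resumes, received = 1.
Step 3: yield received * 2 = 1 * 2 = 2.
Therefore ans = 2.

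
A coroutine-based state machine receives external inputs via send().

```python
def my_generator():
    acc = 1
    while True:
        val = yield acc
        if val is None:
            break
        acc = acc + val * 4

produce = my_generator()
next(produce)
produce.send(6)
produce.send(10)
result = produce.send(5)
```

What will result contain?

Step 1: next() -> yield acc=1.
Step 2: send(6) -> val=6, acc = 1 + 6*4 = 25, yield 25.
Step 3: send(10) -> val=10, acc = 25 + 10*4 = 65, yield 65.
Step 4: send(5) -> val=5, acc = 65 + 5*4 = 85, yield 85.
Therefore result = 85.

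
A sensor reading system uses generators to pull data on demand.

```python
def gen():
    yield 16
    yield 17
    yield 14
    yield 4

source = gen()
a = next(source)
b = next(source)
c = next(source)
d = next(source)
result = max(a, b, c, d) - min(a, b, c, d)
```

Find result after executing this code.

Step 1: Create generator and consume all values:
  a = next(source) = 16
  b = next(source) = 17
  c = next(source) = 14
  d = next(source) = 4
Step 2: max = 17, min = 4, result = 17 - 4 = 13.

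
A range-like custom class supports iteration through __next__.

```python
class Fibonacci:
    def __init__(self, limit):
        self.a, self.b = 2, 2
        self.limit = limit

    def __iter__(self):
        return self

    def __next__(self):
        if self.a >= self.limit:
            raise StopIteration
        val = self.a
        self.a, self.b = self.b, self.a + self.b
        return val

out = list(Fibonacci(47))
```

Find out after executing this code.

Step 1: Fibonacci-like sequence (a=2, b=2) until >= 47:
  Yield 2, then a,b = 2,4
  Yield 2, then a,b = 4,6
  Yield 4, then a,b = 6,10
  Yield 6, then a,b = 10,16
  Yield 10, then a,b = 16,26
  Yield 16, then a,b = 26,42
  Yield 26, then a,b = 42,68
  Yield 42, then a,b = 68,110
Step 2: 68 >= 47, stop.
Therefore out = [2, 2, 4, 6, 10, 16, 26, 42].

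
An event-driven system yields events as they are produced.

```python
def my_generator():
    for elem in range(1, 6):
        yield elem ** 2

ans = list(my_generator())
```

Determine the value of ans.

Step 1: For each elem in range(1, 6), yield elem**2:
  elem=1: yield 1**2 = 1
  elem=2: yield 2**2 = 4
  elem=3: yield 3**2 = 9
  elem=4: yield 4**2 = 16
  elem=5: yield 5**2 = 25
Therefore ans = [1, 4, 9, 16, 25].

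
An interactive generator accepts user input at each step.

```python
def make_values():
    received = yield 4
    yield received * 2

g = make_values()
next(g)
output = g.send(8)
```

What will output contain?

Step 1: next(g) advances to first yield, producing 4.
Step 2: send(8) resumes, received = 8.
Step 3: yield received * 2 = 8 * 2 = 16.
Therefore output = 16.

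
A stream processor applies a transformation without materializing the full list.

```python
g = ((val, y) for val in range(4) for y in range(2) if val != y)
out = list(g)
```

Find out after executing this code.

Step 1: Nested generator over range(4) x range(2) where val != y:
  (0, 0): excluded (val == y)
  (0, 1): included
  (1, 0): included
  (1, 1): excluded (val == y)
  (2, 0): included
  (2, 1): included
  (3, 0): included
  (3, 1): included
Therefore out = [(0, 1), (1, 0), (2, 0), (2, 1), (3, 0), (3, 1)].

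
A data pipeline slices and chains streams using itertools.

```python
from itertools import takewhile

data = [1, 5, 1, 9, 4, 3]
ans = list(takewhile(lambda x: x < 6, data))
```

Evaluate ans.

Step 1: takewhile stops at first element >= 6:
  1 < 6: take
  5 < 6: take
  1 < 6: take
  9 >= 6: stop
Therefore ans = [1, 5, 1].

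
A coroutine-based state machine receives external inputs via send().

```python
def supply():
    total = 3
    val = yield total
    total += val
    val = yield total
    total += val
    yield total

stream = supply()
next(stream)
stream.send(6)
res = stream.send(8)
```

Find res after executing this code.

Step 1: next() -> yield total=3.
Step 2: send(6) -> val=6, total = 3+6 = 9, yield 9.
Step 3: send(8) -> val=8, total = 9+8 = 17, yield 17.
Therefore res = 17.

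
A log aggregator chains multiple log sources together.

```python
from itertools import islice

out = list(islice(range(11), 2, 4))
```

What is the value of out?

Step 1: islice(range(11), 2, 4) takes elements at indices [2, 4).
Step 2: Elements: [2, 3].
Therefore out = [2, 3].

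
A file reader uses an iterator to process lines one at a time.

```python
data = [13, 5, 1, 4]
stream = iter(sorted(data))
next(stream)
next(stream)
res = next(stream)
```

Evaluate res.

Step 1: sorted([13, 5, 1, 4]) = [1, 4, 5, 13].
Step 2: Create iterator and skip 2 elements.
Step 3: next() returns 5.
Therefore res = 5.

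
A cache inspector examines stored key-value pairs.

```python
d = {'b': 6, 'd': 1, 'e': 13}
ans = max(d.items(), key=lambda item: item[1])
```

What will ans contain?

Step 1: Find item with maximum value:
  ('b', 6)
  ('d', 1)
  ('e', 13)
Step 2: Maximum value is 13 at key 'e'.
Therefore ans = ('e', 13).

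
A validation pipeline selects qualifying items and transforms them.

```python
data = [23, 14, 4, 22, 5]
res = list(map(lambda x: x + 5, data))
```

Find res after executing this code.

Step 1: Apply lambda x: x + 5 to each element:
  23 -> 28
  14 -> 19
  4 -> 9
  22 -> 27
  5 -> 10
Therefore res = [28, 19, 9, 27, 10].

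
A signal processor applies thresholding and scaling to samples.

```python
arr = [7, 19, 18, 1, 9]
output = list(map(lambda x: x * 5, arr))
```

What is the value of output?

Step 1: Apply lambda x: x * 5 to each element:
  7 -> 35
  19 -> 95
  18 -> 90
  1 -> 5
  9 -> 45
Therefore output = [35, 95, 90, 5, 45].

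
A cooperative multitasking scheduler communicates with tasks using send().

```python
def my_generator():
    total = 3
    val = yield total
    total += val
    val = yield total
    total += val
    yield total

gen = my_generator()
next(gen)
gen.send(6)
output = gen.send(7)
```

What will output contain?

Step 1: next() -> yield total=3.
Step 2: send(6) -> val=6, total = 3+6 = 9, yield 9.
Step 3: send(7) -> val=7, total = 9+7 = 16, yield 16.
Therefore output = 16.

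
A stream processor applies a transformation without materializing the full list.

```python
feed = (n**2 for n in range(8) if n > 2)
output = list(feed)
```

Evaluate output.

Step 1: For range(8), keep n > 2, then square:
  n=0: 0 <= 2, excluded
  n=1: 1 <= 2, excluded
  n=2: 2 <= 2, excluded
  n=3: 3 > 2, yield 3**2 = 9
  n=4: 4 > 2, yield 4**2 = 16
  n=5: 5 > 2, yield 5**2 = 25
  n=6: 6 > 2, yield 6**2 = 36
  n=7: 7 > 2, yield 7**2 = 49
Therefore output = [9, 16, 25, 36, 49].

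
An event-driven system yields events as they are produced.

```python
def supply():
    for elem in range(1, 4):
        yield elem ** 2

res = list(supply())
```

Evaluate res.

Step 1: For each elem in range(1, 4), yield elem**2:
  elem=1: yield 1**2 = 1
  elem=2: yield 2**2 = 4
  elem=3: yield 3**2 = 9
Therefore res = [1, 4, 9].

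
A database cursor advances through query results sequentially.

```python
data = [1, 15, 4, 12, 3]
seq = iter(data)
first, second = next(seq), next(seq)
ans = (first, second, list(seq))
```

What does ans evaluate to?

Step 1: Create iterator over [1, 15, 4, 12, 3].
Step 2: first = 1, second = 15.
Step 3: Remaining elements: [4, 12, 3].
Therefore ans = (1, 15, [4, 12, 3]).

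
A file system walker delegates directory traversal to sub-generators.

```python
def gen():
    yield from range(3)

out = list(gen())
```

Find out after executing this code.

Step 1: yield from delegates to the iterable, yielding each element.
Step 2: Collected values: [0, 1, 2].
Therefore out = [0, 1, 2].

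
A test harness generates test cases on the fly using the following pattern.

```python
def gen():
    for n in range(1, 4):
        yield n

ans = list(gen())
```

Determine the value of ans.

Step 1: The generator yields each value from range(1, 4).
Step 2: list() consumes all yields: [1, 2, 3].
Therefore ans = [1, 2, 3].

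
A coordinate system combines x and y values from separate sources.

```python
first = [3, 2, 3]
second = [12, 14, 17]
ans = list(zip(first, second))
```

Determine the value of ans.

Step 1: zip pairs elements at same index:
  Index 0: (3, 12)
  Index 1: (2, 14)
  Index 2: (3, 17)
Therefore ans = [(3, 12), (2, 14), (3, 17)].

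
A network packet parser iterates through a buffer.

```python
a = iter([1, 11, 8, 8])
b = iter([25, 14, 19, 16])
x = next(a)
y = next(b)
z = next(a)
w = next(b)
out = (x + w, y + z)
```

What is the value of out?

Step 1: a iterates [1, 11, 8, 8], b iterates [25, 14, 19, 16].
Step 2: x = next(a) = 1, y = next(b) = 25.
Step 3: z = next(a) = 11, w = next(b) = 14.
Step 4: out = (1 + 14, 25 + 11) = (15, 36).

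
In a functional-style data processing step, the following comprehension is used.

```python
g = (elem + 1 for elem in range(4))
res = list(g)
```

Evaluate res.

Step 1: For each elem in range(4), compute elem+1:
  elem=0: 0+1 = 1
  elem=1: 1+1 = 2
  elem=2: 2+1 = 3
  elem=3: 3+1 = 4
Therefore res = [1, 2, 3, 4].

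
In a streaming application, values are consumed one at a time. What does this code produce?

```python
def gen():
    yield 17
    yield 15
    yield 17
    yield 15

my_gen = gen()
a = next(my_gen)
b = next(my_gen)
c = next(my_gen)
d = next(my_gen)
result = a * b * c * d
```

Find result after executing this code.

Step 1: Create generator and consume all values:
  a = next(my_gen) = 17
  b = next(my_gen) = 15
  c = next(my_gen) = 17
  d = next(my_gen) = 15
Step 2: result = 17 * 15 * 17 * 15 = 65025.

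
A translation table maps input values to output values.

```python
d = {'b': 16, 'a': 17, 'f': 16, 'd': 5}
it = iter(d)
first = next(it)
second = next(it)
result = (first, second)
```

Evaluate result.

Step 1: iter(d) iterates over keys: ['b', 'a', 'f', 'd'].
Step 2: first = next(it) = 'b', second = next(it) = 'a'.
Therefore result = ('b', 'a').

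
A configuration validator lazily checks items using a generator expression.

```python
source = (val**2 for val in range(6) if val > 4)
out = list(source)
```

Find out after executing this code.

Step 1: For range(6), keep val > 4, then square:
  val=0: 0 <= 4, excluded
  val=1: 1 <= 4, excluded
  val=2: 2 <= 4, excluded
  val=3: 3 <= 4, excluded
  val=4: 4 <= 4, excluded
  val=5: 5 > 4, yield 5**2 = 25
Therefore out = [25].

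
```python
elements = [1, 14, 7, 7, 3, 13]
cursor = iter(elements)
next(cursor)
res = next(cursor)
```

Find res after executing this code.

Step 1: Create iterator over [1, 14, 7, 7, 3, 13].
Step 2: next() consumes 1.
Step 3: next() returns 14.
Therefore res = 14.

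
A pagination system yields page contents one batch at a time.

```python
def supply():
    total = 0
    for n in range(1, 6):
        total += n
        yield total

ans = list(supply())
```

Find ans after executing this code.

Step 1: Generator accumulates running sum:
  n=1: total = 1, yield 1
  n=2: total = 3, yield 3
  n=3: total = 6, yield 6
  n=4: total = 10, yield 10
  n=5: total = 15, yield 15
Therefore ans = [1, 3, 6, 10, 15].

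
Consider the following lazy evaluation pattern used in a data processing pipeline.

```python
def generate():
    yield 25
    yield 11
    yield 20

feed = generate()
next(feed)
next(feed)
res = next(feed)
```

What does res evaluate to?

Step 1: generate() creates a generator.
Step 2: next(feed) yields 25 (consumed and discarded).
Step 3: next(feed) yields 11 (consumed and discarded).
Step 4: next(feed) yields 20, assigned to res.
Therefore res = 20.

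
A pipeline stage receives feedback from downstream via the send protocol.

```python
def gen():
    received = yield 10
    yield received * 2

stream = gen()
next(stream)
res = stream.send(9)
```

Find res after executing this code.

Step 1: next(stream) advances to first yield, producing 10.
Step 2: send(9) resumes, received = 9.
Step 3: yield received * 2 = 9 * 2 = 18.
Therefore res = 18.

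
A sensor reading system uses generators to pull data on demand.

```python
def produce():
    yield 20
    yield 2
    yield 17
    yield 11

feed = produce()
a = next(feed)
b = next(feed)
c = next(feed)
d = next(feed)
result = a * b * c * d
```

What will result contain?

Step 1: Create generator and consume all values:
  a = next(feed) = 20
  b = next(feed) = 2
  c = next(feed) = 17
  d = next(feed) = 11
Step 2: result = 20 * 2 * 17 * 11 = 7480.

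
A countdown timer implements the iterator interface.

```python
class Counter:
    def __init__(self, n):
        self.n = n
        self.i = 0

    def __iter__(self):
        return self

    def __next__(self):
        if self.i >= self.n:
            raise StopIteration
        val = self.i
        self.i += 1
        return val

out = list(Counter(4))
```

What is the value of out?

Step 1: Counter(4) creates an iterator counting 0 to 3.
Step 2: list() consumes all values: [0, 1, 2, 3].
Therefore out = [0, 1, 2, 3].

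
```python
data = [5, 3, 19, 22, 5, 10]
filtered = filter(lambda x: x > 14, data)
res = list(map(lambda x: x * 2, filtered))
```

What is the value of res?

Step 1: Filter data for elements > 14:
  5: removed
  3: removed
  19: kept
  22: kept
  5: removed
  10: removed
Step 2: Map x * 2 on filtered [19, 22]:
  19 -> 38
  22 -> 44
Therefore res = [38, 44].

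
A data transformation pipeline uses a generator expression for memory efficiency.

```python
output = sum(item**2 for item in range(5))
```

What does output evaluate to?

Step 1: Compute item**2 for each item in range(5):
  item=0: 0**2 = 0
  item=1: 1**2 = 1
  item=2: 2**2 = 4
  item=3: 3**2 = 9
  item=4: 4**2 = 16
Step 2: sum = 0 + 1 + 4 + 9 + 16 = 30.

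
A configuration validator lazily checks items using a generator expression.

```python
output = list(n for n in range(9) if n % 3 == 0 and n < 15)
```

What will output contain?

Step 1: Filter range(9) where n % 3 == 0 and n < 15:
  n=0: both conditions met, included
  n=1: excluded (1 % 3 != 0)
  n=2: excluded (2 % 3 != 0)
  n=3: both conditions met, included
  n=4: excluded (4 % 3 != 0)
  n=5: excluded (5 % 3 != 0)
  n=6: both conditions met, included
  n=7: excluded (7 % 3 != 0)
  n=8: excluded (8 % 3 != 0)
Therefore output = [0, 3, 6].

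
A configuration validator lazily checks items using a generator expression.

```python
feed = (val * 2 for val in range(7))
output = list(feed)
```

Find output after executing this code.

Step 1: For each val in range(7), compute val*2:
  val=0: 0*2 = 0
  val=1: 1*2 = 2
  val=2: 2*2 = 4
  val=3: 3*2 = 6
  val=4: 4*2 = 8
  val=5: 5*2 = 10
  val=6: 6*2 = 12
Therefore output = [0, 2, 4, 6, 8, 10, 12].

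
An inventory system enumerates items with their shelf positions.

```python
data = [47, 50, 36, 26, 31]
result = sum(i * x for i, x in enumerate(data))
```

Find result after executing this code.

Step 1: Compute i * x for each (i, x) in enumerate([47, 50, 36, 26, 31]):
  i=0, x=47: 0*47 = 0
  i=1, x=50: 1*50 = 50
  i=2, x=36: 2*36 = 72
  i=3, x=26: 3*26 = 78
  i=4, x=31: 4*31 = 124
Step 2: sum = 0 + 50 + 72 + 78 + 124 = 324.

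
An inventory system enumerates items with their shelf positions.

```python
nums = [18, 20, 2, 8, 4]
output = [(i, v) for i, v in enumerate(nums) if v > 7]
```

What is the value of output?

Step 1: Filter enumerate([18, 20, 2, 8, 4]) keeping v > 7:
  (0, 18): 18 > 7, included
  (1, 20): 20 > 7, included
  (2, 2): 2 <= 7, excluded
  (3, 8): 8 > 7, included
  (4, 4): 4 <= 7, excluded
Therefore output = [(0, 18), (1, 20), (3, 8)].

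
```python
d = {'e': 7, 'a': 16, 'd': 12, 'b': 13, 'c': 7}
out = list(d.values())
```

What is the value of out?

Step 1: d.values() returns the dictionary values in insertion order.
Therefore out = [7, 16, 12, 13, 7].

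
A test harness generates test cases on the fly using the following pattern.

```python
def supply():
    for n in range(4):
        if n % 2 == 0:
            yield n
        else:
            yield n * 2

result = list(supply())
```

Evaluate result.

Step 1: For each n in range(4), yield n if even, else n*2:
  n=0 (even): yield 0
  n=1 (odd): yield 1*2 = 2
  n=2 (even): yield 2
  n=3 (odd): yield 3*2 = 6
Therefore result = [0, 2, 2, 6].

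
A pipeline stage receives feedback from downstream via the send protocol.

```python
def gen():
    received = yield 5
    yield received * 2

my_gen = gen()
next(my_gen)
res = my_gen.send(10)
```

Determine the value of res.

Step 1: next(my_gen) advances to first yield, producing 5.
Step 2: send(10) resumes, received = 10.
Step 3: yield received * 2 = 10 * 2 = 20.
Therefore res = 20.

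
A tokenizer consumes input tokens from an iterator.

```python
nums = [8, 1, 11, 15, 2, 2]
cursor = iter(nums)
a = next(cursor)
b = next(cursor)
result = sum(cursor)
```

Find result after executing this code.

Step 1: Create iterator over [8, 1, 11, 15, 2, 2].
Step 2: a = next() = 8, b = next() = 1.
Step 3: sum() of remaining [11, 15, 2, 2] = 30.
Therefore result = 30.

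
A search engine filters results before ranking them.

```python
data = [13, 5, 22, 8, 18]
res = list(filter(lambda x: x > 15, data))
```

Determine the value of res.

Step 1: Filter elements > 15:
  13: removed
  5: removed
  22: kept
  8: removed
  18: kept
Therefore res = [22, 18].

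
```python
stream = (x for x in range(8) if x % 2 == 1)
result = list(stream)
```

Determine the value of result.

Step 1: Filter range(8) keeping only odd values:
  x=0: even, excluded
  x=1: odd, included
  x=2: even, excluded
  x=3: odd, included
  x=4: even, excluded
  x=5: odd, included
  x=6: even, excluded
  x=7: odd, included
Therefore result = [1, 3, 5, 7].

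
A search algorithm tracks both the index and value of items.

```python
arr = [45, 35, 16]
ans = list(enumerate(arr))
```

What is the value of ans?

Step 1: enumerate pairs each element with its index:
  (0, 45)
  (1, 35)
  (2, 16)
Therefore ans = [(0, 45), (1, 35), (2, 16)].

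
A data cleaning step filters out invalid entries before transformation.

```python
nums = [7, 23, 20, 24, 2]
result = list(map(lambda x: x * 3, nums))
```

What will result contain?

Step 1: Apply lambda x: x * 3 to each element:
  7 -> 21
  23 -> 69
  20 -> 60
  24 -> 72
  2 -> 6
Therefore result = [21, 69, 60, 72, 6].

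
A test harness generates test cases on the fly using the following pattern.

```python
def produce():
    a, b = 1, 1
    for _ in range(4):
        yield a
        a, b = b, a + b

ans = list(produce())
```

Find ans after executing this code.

Step 1: Fibonacci-like sequence starting with a=1, b=1:
  Iteration 1: yield a=1, then a,b = 1,2
  Iteration 2: yield a=1, then a,b = 2,3
  Iteration 3: yield a=2, then a,b = 3,5
  Iteration 4: yield a=3, then a,b = 5,8
Therefore ans = [1, 1, 2, 3].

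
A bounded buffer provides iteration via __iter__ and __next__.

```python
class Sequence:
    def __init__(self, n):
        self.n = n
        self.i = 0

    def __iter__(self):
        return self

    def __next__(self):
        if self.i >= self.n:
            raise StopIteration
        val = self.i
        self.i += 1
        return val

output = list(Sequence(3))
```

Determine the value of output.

Step 1: Sequence(3) creates an iterator counting 0 to 2.
Step 2: list() consumes all values: [0, 1, 2].
Therefore output = [0, 1, 2].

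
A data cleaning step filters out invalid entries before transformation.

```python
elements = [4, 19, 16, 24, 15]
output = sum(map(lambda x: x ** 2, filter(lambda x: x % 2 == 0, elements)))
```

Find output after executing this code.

Step 1: Filter even numbers from [4, 19, 16, 24, 15]: [4, 16, 24]
Step 2: Square each: [16, 256, 576]
Step 3: Sum = 848.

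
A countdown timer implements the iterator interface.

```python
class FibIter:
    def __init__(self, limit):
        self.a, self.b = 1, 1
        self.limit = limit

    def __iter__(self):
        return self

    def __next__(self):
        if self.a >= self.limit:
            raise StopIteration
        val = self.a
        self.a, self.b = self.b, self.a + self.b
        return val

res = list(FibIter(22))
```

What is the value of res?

Step 1: Fibonacci-like sequence (a=1, b=1) until >= 22:
  Yield 1, then a,b = 1,2
  Yield 1, then a,b = 2,3
  Yield 2, then a,b = 3,5
  Yield 3, then a,b = 5,8
  Yield 5, then a,b = 8,13
  Yield 8, then a,b = 13,21
  Yield 13, then a,b = 21,34
  Yield 21, then a,b = 34,55
Step 2: 34 >= 22, stop.
Therefore res = [1, 1, 2, 3, 5, 8, 13, 21].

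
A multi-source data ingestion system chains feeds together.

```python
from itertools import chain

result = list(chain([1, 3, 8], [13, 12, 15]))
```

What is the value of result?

Step 1: chain() concatenates iterables: [1, 3, 8] + [13, 12, 15].
Therefore result = [1, 3, 8, 13, 12, 15].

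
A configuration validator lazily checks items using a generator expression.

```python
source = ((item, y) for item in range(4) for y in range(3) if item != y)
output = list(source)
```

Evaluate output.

Step 1: Nested generator over range(4) x range(3) where item != y:
  (0, 0): excluded (item == y)
  (0, 1): included
  (0, 2): included
  (1, 0): included
  (1, 1): excluded (item == y)
  (1, 2): included
  (2, 0): included
  (2, 1): included
  (2, 2): excluded (item == y)
  (3, 0): included
  (3, 1): included
  (3, 2): included
Therefore output = [(0, 1), (0, 2), (1, 0), (1, 2), (2, 0), (2, 1), (3, 0), (3, 1), (3, 2)].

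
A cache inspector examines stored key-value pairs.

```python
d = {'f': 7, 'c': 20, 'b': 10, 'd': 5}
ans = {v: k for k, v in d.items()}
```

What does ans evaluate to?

Step 1: Invert dict (swap keys and values):
  'f': 7 -> 7: 'f'
  'c': 20 -> 20: 'c'
  'b': 10 -> 10: 'b'
  'd': 5 -> 5: 'd'
Therefore ans = {7: 'f', 20: 'c', 10: 'b', 5: 'd'}.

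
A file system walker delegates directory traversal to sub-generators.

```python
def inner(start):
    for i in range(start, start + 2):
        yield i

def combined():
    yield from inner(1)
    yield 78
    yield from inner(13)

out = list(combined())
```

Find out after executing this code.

Step 1: combined() delegates to inner(1):
  yield 1
  yield 2
Step 2: yield 78
Step 3: Delegates to inner(13):
  yield 13
  yield 14
Therefore out = [1, 2, 78, 13, 14].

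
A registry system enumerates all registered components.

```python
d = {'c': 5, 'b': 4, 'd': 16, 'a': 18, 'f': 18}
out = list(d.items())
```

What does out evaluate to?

Step 1: d.items() returns (key, value) pairs in insertion order.
Therefore out = [('c', 5), ('b', 4), ('d', 16), ('a', 18), ('f', 18)].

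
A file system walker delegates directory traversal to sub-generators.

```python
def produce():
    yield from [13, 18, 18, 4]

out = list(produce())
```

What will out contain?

Step 1: yield from delegates to the iterable, yielding each element.
Step 2: Collected values: [13, 18, 18, 4].
Therefore out = [13, 18, 18, 4].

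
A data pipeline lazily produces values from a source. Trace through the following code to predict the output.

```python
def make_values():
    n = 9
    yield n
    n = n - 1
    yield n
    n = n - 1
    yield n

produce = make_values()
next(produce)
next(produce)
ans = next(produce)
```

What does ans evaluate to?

Step 1: Trace through generator execution:
  Yield 1: n starts at 9, yield 9
  Yield 2: n = 9 - 1 = 8, yield 8
  Yield 3: n = 8 - 1 = 7, yield 7
Step 2: First next() gets 9, second next() gets the second value, third next() yields 7.
Therefore ans = 7.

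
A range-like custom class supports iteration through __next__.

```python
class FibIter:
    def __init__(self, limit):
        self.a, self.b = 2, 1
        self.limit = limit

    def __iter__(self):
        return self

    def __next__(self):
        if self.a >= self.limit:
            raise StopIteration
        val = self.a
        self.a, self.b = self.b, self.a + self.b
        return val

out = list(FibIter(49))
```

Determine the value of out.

Step 1: Fibonacci-like sequence (a=2, b=1) until >= 49:
  Yield 2, then a,b = 1,3
  Yield 1, then a,b = 3,4
  Yield 3, then a,b = 4,7
  Yield 4, then a,b = 7,11
  Yield 7, then a,b = 11,18
  Yield 11, then a,b = 18,29
  Yield 18, then a,b = 29,47
  Yield 29, then a,b = 47,76
  Yield 47, then a,b = 76,123
Step 2: 76 >= 49, stop.
Therefore out = [2, 1, 3, 4, 7, 11, 18, 29, 47].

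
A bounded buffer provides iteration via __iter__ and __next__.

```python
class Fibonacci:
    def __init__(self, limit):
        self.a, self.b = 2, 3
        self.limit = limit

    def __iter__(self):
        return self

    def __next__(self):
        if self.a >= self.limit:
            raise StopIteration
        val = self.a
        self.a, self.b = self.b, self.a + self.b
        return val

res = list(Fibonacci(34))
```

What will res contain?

Step 1: Fibonacci-like sequence (a=2, b=3) until >= 34:
  Yield 2, then a,b = 3,5
  Yield 3, then a,b = 5,8
  Yield 5, then a,b = 8,13
  Yield 8, then a,b = 13,21
  Yield 13, then a,b = 21,34
  Yield 21, then a,b = 34,55
Step 2: 34 >= 34, stop.
Therefore res = [2, 3, 5, 8, 13, 21].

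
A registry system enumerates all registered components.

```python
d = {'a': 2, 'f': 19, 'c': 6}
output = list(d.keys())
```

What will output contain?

Step 1: d.keys() returns the dictionary keys in insertion order.
Therefore output = ['a', 'f', 'c'].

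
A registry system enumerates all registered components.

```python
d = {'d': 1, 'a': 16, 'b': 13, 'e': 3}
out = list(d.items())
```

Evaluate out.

Step 1: d.items() returns (key, value) pairs in insertion order.
Therefore out = [('d', 1), ('a', 16), ('b', 13), ('e', 3)].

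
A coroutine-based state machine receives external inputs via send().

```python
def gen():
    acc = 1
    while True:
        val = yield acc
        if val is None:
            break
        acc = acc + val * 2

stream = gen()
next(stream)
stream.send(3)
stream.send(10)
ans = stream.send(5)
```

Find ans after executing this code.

Step 1: next() -> yield acc=1.
Step 2: send(3) -> val=3, acc = 1 + 3*2 = 7, yield 7.
Step 3: send(10) -> val=10, acc = 7 + 10*2 = 27, yield 27.
Step 4: send(5) -> val=5, acc = 27 + 5*2 = 37, yield 37.
Therefore ans = 37.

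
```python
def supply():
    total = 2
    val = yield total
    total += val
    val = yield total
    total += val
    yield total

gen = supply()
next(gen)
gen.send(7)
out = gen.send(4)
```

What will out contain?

Step 1: next() -> yield total=2.
Step 2: send(7) -> val=7, total = 2+7 = 9, yield 9.
Step 3: send(4) -> val=4, total = 9+4 = 13, yield 13.
Therefore out = 13.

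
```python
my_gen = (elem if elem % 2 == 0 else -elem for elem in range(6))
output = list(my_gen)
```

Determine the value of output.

Step 1: For each elem in range(6), yield elem if even, else -elem:
  elem=0: even, yield 0
  elem=1: odd, yield -1
  elem=2: even, yield 2
  elem=3: odd, yield -3
  elem=4: even, yield 4
  elem=5: odd, yield -5
Therefore output = [0, -1, 2, -3, 4, -5].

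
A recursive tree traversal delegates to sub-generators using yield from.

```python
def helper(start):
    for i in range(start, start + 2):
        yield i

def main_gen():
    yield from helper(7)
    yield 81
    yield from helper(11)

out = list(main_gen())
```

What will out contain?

Step 1: main_gen() delegates to helper(7):
  yield 7
  yield 8
Step 2: yield 81
Step 3: Delegates to helper(11):
  yield 11
  yield 12
Therefore out = [7, 8, 81, 11, 12].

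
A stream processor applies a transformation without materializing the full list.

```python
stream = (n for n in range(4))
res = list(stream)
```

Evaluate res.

Step 1: Generator expression iterates range(4): [0, 1, 2, 3].
Step 2: list() collects all values.
Therefore res = [0, 1, 2, 3].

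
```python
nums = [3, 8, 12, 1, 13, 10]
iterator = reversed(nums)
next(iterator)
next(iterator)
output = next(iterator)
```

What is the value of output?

Step 1: reversed([3, 8, 12, 1, 13, 10]) gives iterator: [10, 13, 1, 12, 8, 3].
Step 2: First next() = 10, second next() = 13.
Step 3: Third next() = 1.
Therefore output = 1.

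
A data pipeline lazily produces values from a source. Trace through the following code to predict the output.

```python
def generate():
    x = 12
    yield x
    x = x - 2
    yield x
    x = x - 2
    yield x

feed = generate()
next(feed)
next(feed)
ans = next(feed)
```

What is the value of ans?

Step 1: Trace through generator execution:
  Yield 1: x starts at 12, yield 12
  Yield 2: x = 12 - 2 = 10, yield 10
  Yield 3: x = 10 - 2 = 8, yield 8
Step 2: First next() gets 12, second next() gets the second value, third next() yields 8.
Therefore ans = 8.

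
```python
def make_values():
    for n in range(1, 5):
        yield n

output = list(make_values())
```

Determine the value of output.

Step 1: The generator yields each value from range(1, 5).
Step 2: list() consumes all yields: [1, 2, 3, 4].
Therefore output = [1, 2, 3, 4].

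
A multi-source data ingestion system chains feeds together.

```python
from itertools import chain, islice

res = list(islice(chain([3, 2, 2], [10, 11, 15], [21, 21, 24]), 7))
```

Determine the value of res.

Step 1: chain([3, 2, 2], [10, 11, 15], [21, 21, 24]) = [3, 2, 2, 10, 11, 15, 21, 21, 24].
Step 2: islice takes first 7 elements: [3, 2, 2, 10, 11, 15, 21].
Therefore res = [3, 2, 2, 10, 11, 15, 21].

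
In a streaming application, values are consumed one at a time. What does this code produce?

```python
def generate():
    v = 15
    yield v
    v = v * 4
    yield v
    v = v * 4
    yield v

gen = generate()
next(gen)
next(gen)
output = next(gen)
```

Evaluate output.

Step 1: Trace through generator execution:
  Yield 1: v starts at 15, yield 15
  Yield 2: v = 15 * 4 = 60, yield 60
  Yield 3: v = 60 * 4 = 240, yield 240
Step 2: First next() gets 15, second next() gets the second value, third next() yields 240.
Therefore output = 240.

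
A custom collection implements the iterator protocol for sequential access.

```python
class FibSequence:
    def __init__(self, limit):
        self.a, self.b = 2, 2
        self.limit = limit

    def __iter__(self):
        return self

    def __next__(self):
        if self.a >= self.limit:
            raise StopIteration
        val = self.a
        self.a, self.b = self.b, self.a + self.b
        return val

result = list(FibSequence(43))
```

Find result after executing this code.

Step 1: Fibonacci-like sequence (a=2, b=2) until >= 43:
  Yield 2, then a,b = 2,4
  Yield 2, then a,b = 4,6
  Yield 4, then a,b = 6,10
  Yield 6, then a,b = 10,16
  Yield 10, then a,b = 16,26
  Yield 16, then a,b = 26,42
  Yield 26, then a,b = 42,68
  Yield 42, then a,b = 68,110
Step 2: 68 >= 43, stop.
Therefore result = [2, 2, 4, 6, 10, 16, 26, 42].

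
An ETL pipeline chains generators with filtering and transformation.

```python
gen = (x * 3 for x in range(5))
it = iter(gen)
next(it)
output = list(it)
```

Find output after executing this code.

Step 1: Generator produces [0, 3, 6, 9, 12].
Step 2: next(it) consumes first element (0).
Step 3: list(it) collects remaining: [3, 6, 9, 12].
Therefore output = [3, 6, 9, 12].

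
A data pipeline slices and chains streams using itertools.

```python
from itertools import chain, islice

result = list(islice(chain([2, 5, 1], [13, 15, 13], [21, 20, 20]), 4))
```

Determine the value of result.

Step 1: chain([2, 5, 1], [13, 15, 13], [21, 20, 20]) = [2, 5, 1, 13, 15, 13, 21, 20, 20].
Step 2: islice takes first 4 elements: [2, 5, 1, 13].
Therefore result = [2, 5, 1, 13].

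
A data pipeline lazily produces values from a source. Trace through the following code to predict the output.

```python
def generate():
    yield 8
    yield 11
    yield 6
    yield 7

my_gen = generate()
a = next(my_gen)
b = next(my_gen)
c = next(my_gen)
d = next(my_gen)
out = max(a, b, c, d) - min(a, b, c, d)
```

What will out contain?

Step 1: Create generator and consume all values:
  a = next(my_gen) = 8
  b = next(my_gen) = 11
  c = next(my_gen) = 6
  d = next(my_gen) = 7
Step 2: max = 11, min = 6, out = 11 - 6 = 5.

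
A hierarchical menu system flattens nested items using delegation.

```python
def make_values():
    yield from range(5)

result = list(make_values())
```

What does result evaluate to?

Step 1: yield from delegates to the iterable, yielding each element.
Step 2: Collected values: [0, 1, 2, 3, 4].
Therefore result = [0, 1, 2, 3, 4].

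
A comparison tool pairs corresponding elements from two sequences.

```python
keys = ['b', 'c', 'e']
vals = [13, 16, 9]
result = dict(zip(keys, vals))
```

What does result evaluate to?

Step 1: zip pairs keys with values:
  'b' -> 13
  'c' -> 16
  'e' -> 9
Therefore result = {'b': 13, 'c': 16, 'e': 9}.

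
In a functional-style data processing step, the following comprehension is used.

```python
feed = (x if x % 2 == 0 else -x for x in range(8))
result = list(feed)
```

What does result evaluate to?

Step 1: For each x in range(8), yield x if even, else -x:
  x=0: even, yield 0
  x=1: odd, yield -1
  x=2: even, yield 2
  x=3: odd, yield -3
  x=4: even, yield 4
  x=5: odd, yield -5
  x=6: even, yield 6
  x=7: odd, yield -7
Therefore result = [0, -1, 2, -3, 4, -5, 6, -7].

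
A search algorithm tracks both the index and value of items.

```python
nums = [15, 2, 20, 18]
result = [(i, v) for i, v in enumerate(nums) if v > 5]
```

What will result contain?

Step 1: Filter enumerate([15, 2, 20, 18]) keeping v > 5:
  (0, 15): 15 > 5, included
  (1, 2): 2 <= 5, excluded
  (2, 20): 20 > 5, included
  (3, 18): 18 > 5, included
Therefore result = [(0, 15), (2, 20), (3, 18)].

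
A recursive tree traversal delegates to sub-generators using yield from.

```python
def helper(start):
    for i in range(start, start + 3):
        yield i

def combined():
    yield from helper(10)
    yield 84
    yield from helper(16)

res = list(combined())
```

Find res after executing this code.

Step 1: combined() delegates to helper(10):
  yield 10
  yield 11
  yield 12
Step 2: yield 84
Step 3: Delegates to helper(16):
  yield 16
  yield 17
  yield 18
Therefore res = [10, 11, 12, 84, 16, 17, 18].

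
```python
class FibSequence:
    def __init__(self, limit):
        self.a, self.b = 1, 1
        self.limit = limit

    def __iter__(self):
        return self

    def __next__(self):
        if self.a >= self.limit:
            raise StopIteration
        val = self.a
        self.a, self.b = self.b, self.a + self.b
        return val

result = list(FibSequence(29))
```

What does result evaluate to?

Step 1: Fibonacci-like sequence (a=1, b=1) until >= 29:
  Yield 1, then a,b = 1,2
  Yield 1, then a,b = 2,3
  Yield 2, then a,b = 3,5
  Yield 3, then a,b = 5,8
  Yield 5, then a,b = 8,13
  Yield 8, then a,b = 13,21
  Yield 13, then a,b = 21,34
  Yield 21, then a,b = 34,55
Step 2: 34 >= 29, stop.
Therefore result = [1, 1, 2, 3, 5, 8, 13, 21].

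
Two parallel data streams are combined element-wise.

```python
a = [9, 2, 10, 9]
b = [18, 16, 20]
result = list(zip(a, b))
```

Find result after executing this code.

Step 1: zip stops at shortest (len(a)=4, len(b)=3):
  Index 0: (9, 18)
  Index 1: (2, 16)
  Index 2: (10, 20)
Step 2: Last element of a (9) has no pair, dropped.
Therefore result = [(9, 18), (2, 16), (10, 20)].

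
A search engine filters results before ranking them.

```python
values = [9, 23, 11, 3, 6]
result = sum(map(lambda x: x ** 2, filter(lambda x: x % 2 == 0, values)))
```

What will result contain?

Step 1: Filter even numbers from [9, 23, 11, 3, 6]: [6]
Step 2: Square each: [36]
Step 3: Sum = 36.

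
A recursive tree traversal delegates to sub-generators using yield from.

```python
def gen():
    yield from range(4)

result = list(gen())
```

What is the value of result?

Step 1: yield from delegates to the iterable, yielding each element.
Step 2: Collected values: [0, 1, 2, 3].
Therefore result = [0, 1, 2, 3].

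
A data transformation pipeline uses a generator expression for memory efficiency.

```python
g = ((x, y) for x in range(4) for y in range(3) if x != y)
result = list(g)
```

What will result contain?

Step 1: Nested generator over range(4) x range(3) where x != y:
  (0, 0): excluded (x == y)
  (0, 1): included
  (0, 2): included
  (1, 0): included
  (1, 1): excluded (x == y)
  (1, 2): included
  (2, 0): included
  (2, 1): included
  (2, 2): excluded (x == y)
  (3, 0): included
  (3, 1): included
  (3, 2): included
Therefore result = [(0, 1), (0, 2), (1, 0), (1, 2), (2, 0), (2, 1), (3, 0), (3, 1), (3, 2)].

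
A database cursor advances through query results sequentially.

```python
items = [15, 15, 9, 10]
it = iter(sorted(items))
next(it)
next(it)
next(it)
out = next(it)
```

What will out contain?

Step 1: sorted([15, 15, 9, 10]) = [9, 10, 15, 15].
Step 2: Create iterator and skip 3 elements.
Step 3: next() returns 15.
Therefore out = 15.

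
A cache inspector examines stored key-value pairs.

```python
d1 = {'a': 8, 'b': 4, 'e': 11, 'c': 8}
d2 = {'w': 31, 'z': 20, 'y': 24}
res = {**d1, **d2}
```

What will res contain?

Step 1: Merge d1 and d2 (d2 values override on key conflicts).
Step 2: d1 has keys ['a', 'b', 'e', 'c'], d2 has keys ['w', 'z', 'y'].
Therefore res = {'a': 8, 'b': 4, 'e': 11, 'c': 8, 'w': 31, 'z': 20, 'y': 24}.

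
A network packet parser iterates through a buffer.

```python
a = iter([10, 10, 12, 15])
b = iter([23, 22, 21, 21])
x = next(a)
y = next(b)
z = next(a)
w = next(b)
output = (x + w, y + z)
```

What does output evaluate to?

Step 1: a iterates [10, 10, 12, 15], b iterates [23, 22, 21, 21].
Step 2: x = next(a) = 10, y = next(b) = 23.
Step 3: z = next(a) = 10, w = next(b) = 22.
Step 4: output = (10 + 22, 23 + 10) = (32, 33).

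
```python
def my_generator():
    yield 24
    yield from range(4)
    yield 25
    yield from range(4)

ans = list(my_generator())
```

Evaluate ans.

Step 1: Trace yields in order:
  yield 24
  yield 0
  yield 1
  yield 2
  yield 3
  yield 25
  yield 0
  yield 1
  yield 2
  yield 3
Therefore ans = [24, 0, 1, 2, 3, 25, 0, 1, 2, 3].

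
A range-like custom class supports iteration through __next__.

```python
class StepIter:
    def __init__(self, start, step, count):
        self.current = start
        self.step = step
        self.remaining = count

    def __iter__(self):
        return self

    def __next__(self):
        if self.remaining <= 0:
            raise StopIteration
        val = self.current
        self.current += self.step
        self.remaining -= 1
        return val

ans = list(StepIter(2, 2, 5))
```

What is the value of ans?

Step 1: StepIter starts at 2, increments by 2, for 5 steps:
  Yield 2, then current += 2
  Yield 4, then current += 2
  Yield 6, then current += 2
  Yield 8, then current += 2
  Yield 10, then current += 2
Therefore ans = [2, 4, 6, 8, 10].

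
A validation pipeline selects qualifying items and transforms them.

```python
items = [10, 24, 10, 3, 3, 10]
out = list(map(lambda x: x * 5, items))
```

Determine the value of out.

Step 1: Apply lambda x: x * 5 to each element:
  10 -> 50
  24 -> 120
  10 -> 50
  3 -> 15
  3 -> 15
  10 -> 50
Therefore out = [50, 120, 50, 15, 15, 50].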